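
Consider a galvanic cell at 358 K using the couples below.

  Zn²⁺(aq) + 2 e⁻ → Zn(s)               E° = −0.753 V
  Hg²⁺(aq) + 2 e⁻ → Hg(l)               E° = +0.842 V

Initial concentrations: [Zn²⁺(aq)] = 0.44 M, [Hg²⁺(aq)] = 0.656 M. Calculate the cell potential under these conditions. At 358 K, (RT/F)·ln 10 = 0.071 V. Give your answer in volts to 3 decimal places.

The Hg²⁺/Hg couple has the more positive E°, so it is the cathode; Zn²⁺/Zn is the anode.
E°cell = +0.842 − (−0.753) = +1.595 V, with n = 2 electrons transferred.
Balancing gives Hg²⁺(aq) + Zn(s) → Hg(l) + Zn²⁺(aq); hence Q = [Zn²⁺(aq)] / [Hg²⁺(aq)] = 0.671 (log Q = −0.173).
Applying E = E° − (RT ln10/nF)·log Q gives +1.595 − (0.071/2)(−0.173) = +1.601 V.

+1.601 V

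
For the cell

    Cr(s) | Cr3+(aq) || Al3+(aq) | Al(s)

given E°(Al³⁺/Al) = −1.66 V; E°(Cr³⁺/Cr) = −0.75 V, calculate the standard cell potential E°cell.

−0.91 V

By convention the left-hand electrode in cell notation is the anode (oxidation) and the right-hand electrode is the cathode (reduction).
E°cell = E°(right) − E°(left) = −1.66 − (−0.75) = −0.91 V.
The negative sign shows that, as written, the cell would require an external voltage to drive the reaction.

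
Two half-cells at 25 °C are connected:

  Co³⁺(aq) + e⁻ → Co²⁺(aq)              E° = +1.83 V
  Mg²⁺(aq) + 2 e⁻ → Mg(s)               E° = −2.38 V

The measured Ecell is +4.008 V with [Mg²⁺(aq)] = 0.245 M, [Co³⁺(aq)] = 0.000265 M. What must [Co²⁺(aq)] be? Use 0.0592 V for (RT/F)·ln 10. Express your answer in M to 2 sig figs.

1.4 M

Co³⁺/Co²⁺ is the cathode (higher E°); E°cell = +1.83 − (−2.38) = +4.21 V with n = 2.
Rearranging E = E° − (0.0592/n)·log Q gives log Q = 2(+4.21 − (+4.008))/0.0592 = 6.824.
Balancing electrons gives 2 Co³⁺(aq) + Mg(s) → 2 Co²⁺(aq) + Mg²⁺(aq); thus Q = ([Co²⁺(aq)]^2·[Mg²⁺(aq)]) / [Co³⁺(aq)]^2.
Isolating [Co²⁺(aq)] in Q = 10^{6.824} yields log [Co²⁺(aq)] = 0.141, i.e. 1.4 M.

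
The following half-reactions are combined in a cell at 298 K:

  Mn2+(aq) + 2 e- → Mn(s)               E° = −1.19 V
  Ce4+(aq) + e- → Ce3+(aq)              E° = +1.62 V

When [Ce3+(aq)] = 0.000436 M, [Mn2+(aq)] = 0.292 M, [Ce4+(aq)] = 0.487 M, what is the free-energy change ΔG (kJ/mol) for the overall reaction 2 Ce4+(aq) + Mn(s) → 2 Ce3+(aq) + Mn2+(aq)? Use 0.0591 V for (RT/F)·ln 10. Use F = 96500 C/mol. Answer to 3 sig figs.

With Ce⁴⁺/Ce³⁺ reduced at the cathode, E°cell = +1.62 − (−1.19) = +2.81 V and n = 2.
Q = ([Ce3+(aq)]^2·[Mn2+(aq)]) / [Ce4+(aq)]^2 = 2.34×10^−7, so log Q = −6.631 and E = +2.81 − (0.0591/2)(−6.631) = +3.0059 V.
Finally ΔG = −nFE = −(2)(96500 C/mol)(+3.0059 V) = −580 kJ/mol.

−580 kJ/mol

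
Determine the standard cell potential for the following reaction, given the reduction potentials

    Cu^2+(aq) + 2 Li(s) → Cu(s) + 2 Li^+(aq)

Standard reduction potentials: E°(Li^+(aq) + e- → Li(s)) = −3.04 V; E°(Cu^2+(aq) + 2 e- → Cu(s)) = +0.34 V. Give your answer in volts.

In the reaction as written, Cu^2+(aq) is reduced (cathode) and Li^+(aq) is produced by oxidation at the anode.
E°cell = E°(cathode) − E°(anode) = +0.34 − (−3.04) = +3.38 V.

+3.38 V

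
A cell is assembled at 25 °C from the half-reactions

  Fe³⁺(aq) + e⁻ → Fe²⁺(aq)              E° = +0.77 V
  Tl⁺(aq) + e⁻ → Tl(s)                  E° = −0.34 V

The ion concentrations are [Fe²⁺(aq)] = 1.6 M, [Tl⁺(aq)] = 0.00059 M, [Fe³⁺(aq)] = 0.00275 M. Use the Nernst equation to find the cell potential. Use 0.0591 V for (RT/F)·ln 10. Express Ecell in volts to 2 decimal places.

+1.14 V

Fe³⁺/Fe²⁺ is reduced (cathode, E° = +0.77 V) and Tl⁺/Tl is oxidized (anode).
E°cell = +0.77 − (−0.34) = +1.11 V, with n = 1 electron transferred.
The balanced reaction is Fe³⁺(aq) + Tl(s) → Fe²⁺(aq) + Tl⁺(aq), so Q = ([Fe²⁺(aq)]·[Tl⁺(aq)]) / [Fe³⁺(aq)] = 0.343 and log Q = −0.464.
E = E° − (0.0591/n)·log Q = +1.11 − (0.0591/1)(−0.464) = +1.14 V.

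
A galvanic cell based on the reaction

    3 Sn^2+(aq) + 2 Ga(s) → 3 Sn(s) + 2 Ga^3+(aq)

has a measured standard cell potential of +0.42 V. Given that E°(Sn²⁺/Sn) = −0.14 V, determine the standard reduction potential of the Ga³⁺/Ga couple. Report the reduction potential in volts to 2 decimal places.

In the reaction as written the Sn²⁺/Sn couple is reduced (cathode) and Ga³⁺/Ga is oxidized (anode), so E°cell = E°(Sn²⁺/Sn) − E°(Ga³⁺/Ga).
E°(Ga³⁺/Ga) = E°(cathode) − E°cell = −0.14 − (+0.42) = −0.56 V.

−0.56 V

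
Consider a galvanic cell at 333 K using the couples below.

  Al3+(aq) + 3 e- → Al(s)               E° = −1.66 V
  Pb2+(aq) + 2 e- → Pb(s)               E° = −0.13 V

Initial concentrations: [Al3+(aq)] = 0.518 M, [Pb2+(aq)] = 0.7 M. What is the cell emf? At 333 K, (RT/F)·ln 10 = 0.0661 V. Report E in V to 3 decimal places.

The Pb²⁺/Pb couple has the more positive E°, so it is the cathode; Al³⁺/Al is the anode.
The standard potential is −0.13 − (−1.66) = +1.53 V and the balanced reaction transfers n = 6 electrons.
Balancing gives 3 Pb2+(aq) + 2 Al(s) → 3 Pb(s) + 2 Al3+(aq); hence Q = [Al3+(aq)]^2 / [Pb2+(aq)]^3 = 0.782 (log Q = −0.107).
Applying E = E° − (RT ln10/nF)·log Q gives +1.53 − (0.0661/6)(−0.107) = +1.531 V.

+1.531 V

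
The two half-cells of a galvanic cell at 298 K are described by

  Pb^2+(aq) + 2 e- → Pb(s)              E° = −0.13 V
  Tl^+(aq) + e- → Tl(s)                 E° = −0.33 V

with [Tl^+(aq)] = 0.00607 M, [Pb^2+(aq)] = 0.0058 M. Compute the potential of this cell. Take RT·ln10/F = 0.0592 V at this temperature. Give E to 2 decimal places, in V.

The Pb²⁺/Pb couple has the more positive E°, so it is the cathode; Tl⁺/Tl is the anode.
E°cell = −0.13 − (−0.33) = +0.20 V, with n = 2 electrons transferred.
Balancing gives Pb^2+(aq) + 2 Tl(s) → Pb(s) + 2 Tl^+(aq); hence Q = [Tl^+(aq)]^2 / [Pb^2+(aq)] = 0.00635 (log Q = −2.197).
By the Nernst equation, E = +0.20 − (0.0592/2)·(−2.197) = +0.27 V.

+0.27 V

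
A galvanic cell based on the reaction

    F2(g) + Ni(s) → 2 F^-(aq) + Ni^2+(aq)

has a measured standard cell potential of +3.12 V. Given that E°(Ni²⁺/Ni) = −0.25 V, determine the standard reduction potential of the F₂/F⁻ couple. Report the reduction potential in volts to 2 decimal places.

In the reaction as written the F₂/F⁻ couple is reduced (cathode) and Ni²⁺/Ni is oxidized (anode), so E°cell = E°(F₂/F⁻) − E°(Ni²⁺/Ni).
E°(F₂/F⁻) = E°cell + E°(anode) = +3.12 + (−0.25) = +2.87 V.

+2.87 V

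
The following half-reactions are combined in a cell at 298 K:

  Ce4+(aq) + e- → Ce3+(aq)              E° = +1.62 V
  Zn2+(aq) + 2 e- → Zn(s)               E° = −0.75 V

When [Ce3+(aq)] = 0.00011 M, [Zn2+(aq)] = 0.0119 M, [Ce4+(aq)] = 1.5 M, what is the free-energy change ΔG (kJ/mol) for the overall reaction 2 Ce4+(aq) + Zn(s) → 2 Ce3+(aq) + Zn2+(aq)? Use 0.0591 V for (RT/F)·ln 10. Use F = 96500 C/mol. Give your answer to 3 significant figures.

−516 kJ/mol

E°cell = +1.62 − (−0.75) = +2.37 V; the balanced reaction transfers n = 2 electrons.
The reaction quotient is ([Ce3+(aq)]^2·[Zn2+(aq)]) / [Ce4+(aq)]^2 = 6.4×10^−11; by Nernst, E = +2.37 − (0.0591/2)(−10.194) = +2.6712 V.
Then ΔG = −nFE = −2 × 96500 × +2.6712 J/mol = −516 kJ/mol.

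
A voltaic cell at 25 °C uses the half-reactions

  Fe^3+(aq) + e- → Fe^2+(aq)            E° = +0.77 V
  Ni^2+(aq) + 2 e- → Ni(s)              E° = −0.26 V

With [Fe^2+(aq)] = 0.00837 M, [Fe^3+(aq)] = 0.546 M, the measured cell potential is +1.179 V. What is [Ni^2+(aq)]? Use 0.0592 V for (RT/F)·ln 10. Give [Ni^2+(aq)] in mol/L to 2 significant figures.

0.039 M

The Fe³⁺/Fe²⁺ couple has the larger reduction potential, so it is the cathode: E°cell = +0.77 − (−0.26) = +1.03 V and n = 2.
Rearranging E = E° − (0.0592/n)·log Q gives log Q = 2(+1.03 − (+1.179))/0.0592 = −5.034.
Balancing electrons gives 2 Fe^3+(aq) + Ni(s) → 2 Fe^2+(aq) + Ni^2+(aq); thus Q = ([Fe^2+(aq)]^2·[Ni^2+(aq)]) / [Fe^3+(aq)]^2.
Substituting the known concentrations and solving, log [Ni^2+(aq)] = −1.405 and [Ni^2+(aq)] = 0.039 M.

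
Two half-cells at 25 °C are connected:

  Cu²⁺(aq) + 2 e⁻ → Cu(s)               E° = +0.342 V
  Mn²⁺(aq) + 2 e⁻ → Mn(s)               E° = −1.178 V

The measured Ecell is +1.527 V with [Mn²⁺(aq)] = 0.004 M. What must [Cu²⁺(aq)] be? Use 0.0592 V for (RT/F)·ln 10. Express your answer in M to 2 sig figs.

The Cu²⁺/Cu couple has the larger reduction potential, so it is the cathode: E°cell = +0.342 − (−1.178) = +1.520 V and n = 2.
From the Nernst equation, log Q = n(E° − E)/0.0592 = 2·(+1.520 − (+1.527))/0.0592 = −0.236.
For Cu²⁺(aq) + Mn(s) → Cu(s) + Mn²⁺(aq), the reaction quotient is Q = [Mn²⁺(aq)] / [Cu²⁺(aq)].
Substituting the known concentrations and solving, log [Cu²⁺(aq)] = −2.162 and [Cu²⁺(aq)] = 0.0069 M.

0.0069 M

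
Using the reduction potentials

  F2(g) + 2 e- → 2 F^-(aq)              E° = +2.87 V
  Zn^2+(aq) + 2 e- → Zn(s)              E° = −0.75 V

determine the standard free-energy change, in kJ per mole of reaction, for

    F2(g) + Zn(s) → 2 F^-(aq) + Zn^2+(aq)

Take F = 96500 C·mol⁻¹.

In the reaction as written F2(g) is reduced, so the F₂/F⁻ couple is the cathode and Zn²⁺/Zn is the anode.
E°cell = +2.87 − (−0.75) = +3.62 V; balancing electrons gives n = 2.
ΔG° = −nFE°cell = −(2)(96500)(+3.62) J/mol = −699 kJ/mol.

−699 kJ/mol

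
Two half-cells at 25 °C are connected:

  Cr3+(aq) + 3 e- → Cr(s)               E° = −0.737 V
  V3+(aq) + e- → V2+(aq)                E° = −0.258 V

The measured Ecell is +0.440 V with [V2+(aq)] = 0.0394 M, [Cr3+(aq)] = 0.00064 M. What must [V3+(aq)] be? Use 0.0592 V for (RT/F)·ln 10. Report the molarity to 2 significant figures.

0.00074 M

V³⁺/V²⁺ is the cathode (higher E°); E°cell = −0.258 − (−0.737) = +0.479 V with n = 3.
From the Nernst equation, log Q = n(E° − E)/0.0592 = 3·(+0.479 − (+0.440))/0.0592 = 1.976.
Balancing electrons gives 3 V3+(aq) + Cr(s) → 3 V2+(aq) + Cr3+(aq); thus Q = ([V2+(aq)]^3·[Cr3+(aq)]) / [V3+(aq)]^3.
Isolating [V3+(aq)] in Q = 10^{1.976} yields log [V3+(aq)] = −3.128, i.e. 0.00074 M.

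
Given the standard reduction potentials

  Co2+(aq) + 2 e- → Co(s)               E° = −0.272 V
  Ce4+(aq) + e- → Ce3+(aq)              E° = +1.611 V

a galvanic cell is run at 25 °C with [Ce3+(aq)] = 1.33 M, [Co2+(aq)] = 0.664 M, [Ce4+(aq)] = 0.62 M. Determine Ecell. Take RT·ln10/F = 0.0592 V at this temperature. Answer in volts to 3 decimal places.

+1.869 V

The Ce⁴⁺/Ce³⁺ couple has the more positive E°, so it is the cathode; Co²⁺/Co is the anode.
E°cell = E°cat − E°an = +1.611 − (−0.272) = +1.883 V; n = 2.
For the overall reaction 2 Ce4+(aq) + Co(s) → 2 Ce3+(aq) + Co2+(aq), Q = ([Ce3+(aq)]^2·[Co2+(aq)]) / [Ce4+(aq)]^2 = 3.06, giving log Q = 0.485.
E = E° − (0.0592/n)·log Q = +1.883 − (0.0592/2)(0.485) = +1.869 V.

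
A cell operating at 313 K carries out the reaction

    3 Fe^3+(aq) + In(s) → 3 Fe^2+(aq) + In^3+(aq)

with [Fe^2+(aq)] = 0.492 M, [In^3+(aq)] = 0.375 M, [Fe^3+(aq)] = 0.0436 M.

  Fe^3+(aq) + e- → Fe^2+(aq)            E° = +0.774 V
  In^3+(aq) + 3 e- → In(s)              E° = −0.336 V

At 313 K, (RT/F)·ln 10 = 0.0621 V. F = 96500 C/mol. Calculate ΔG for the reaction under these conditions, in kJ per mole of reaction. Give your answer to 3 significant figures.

−305 kJ/mol

The standard cell potential is +0.774 − (−0.336) = +1.110 V, with n = 3 electrons in the balanced equation.
Q = ([Fe^2+(aq)]^3·[In^3+(aq)]) / [Fe^3+(aq)]^3 = 539, so log Q = 2.731 and E = +1.110 − (0.0621/3)(2.731) = +1.0535 V.
Finally ΔG = −nFE = −(3)(96500 C/mol)(+1.0535 V) = −305 kJ/mol.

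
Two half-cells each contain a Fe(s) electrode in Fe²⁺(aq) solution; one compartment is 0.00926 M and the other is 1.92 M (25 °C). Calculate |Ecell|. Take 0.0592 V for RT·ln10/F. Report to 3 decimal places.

0.069 V

For a concentration cell E°cell = 0, since both electrodes use the same couple.
The compartment with the higher Fe²⁺(aq) concentration (1.92 M) acts as the cathode; ions are reduced there and produced at the dilute (0.00926 M) anode.
With n = 2, Ecell = −(0.0592/2)·log([dilute]/[conc]) = −(0.0592/2)·log(0.00926/1.92) = +0.069 V.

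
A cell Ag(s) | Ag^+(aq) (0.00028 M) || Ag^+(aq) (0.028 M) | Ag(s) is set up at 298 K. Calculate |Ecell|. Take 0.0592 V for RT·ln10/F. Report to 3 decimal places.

0.118 V

For a concentration cell E°cell = 0, since both electrodes use the same couple.
The compartment with the higher Ag^+(aq) concentration (0.028 M) acts as the cathode; ions are reduced there and produced at the dilute (0.00028 M) anode.
With n = 1, Ecell = −(0.0592/1)·log([dilute]/[conc]) = −(0.0592/1)·log(0.00028/0.028) = +0.118 V.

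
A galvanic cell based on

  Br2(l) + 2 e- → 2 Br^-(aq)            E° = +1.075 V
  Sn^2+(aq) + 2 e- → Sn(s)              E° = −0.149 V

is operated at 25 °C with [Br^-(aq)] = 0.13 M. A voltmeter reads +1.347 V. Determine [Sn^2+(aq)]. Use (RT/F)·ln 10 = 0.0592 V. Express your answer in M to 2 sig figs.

0.0041 M

Br₂/Br⁻ is the cathode (higher E°); E°cell = +1.075 − (−0.149) = +1.224 V with n = 2.
From the Nernst equation, log Q = n(E° − E)/0.0592 = 2·(+1.224 − (+1.347))/0.0592 = −4.155.
Balancing electrons gives Br2(l) + Sn(s) → 2 Br^-(aq) + Sn^2+(aq); thus Q = [Br^-(aq)]^2·[Sn^2+(aq)].
Substituting the known concentrations and solving, log [Sn^2+(aq)] = −2.383 and [Sn^2+(aq)] = 0.0041 M.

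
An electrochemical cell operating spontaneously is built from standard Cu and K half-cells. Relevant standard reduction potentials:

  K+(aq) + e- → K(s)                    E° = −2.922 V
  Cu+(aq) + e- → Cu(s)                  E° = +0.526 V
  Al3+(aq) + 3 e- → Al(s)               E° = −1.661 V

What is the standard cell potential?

Of the two couples in this cell, the one with the more positive reduction potential is reduced at the cathode: here that is Cu⁺/Cu (+0.526 V); K⁺/K (−2.922 V) is the anode.
E°cell = E°(cathode) − E°(anode) = +0.526 − (−2.922) = +3.448 V.

+3.448 V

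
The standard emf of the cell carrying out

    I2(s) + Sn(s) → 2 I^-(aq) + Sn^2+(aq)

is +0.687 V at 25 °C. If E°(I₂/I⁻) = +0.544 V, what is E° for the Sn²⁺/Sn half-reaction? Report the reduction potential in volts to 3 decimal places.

In the reaction as written the I₂/I⁻ couple is reduced (cathode) and Sn²⁺/Sn is oxidized (anode), so E°cell = E°(I₂/I⁻) − E°(Sn²⁺/Sn).
E°(Sn²⁺/Sn) = E°(cathode) − E°cell = +0.544 − (+0.687) = −0.143 V.

−0.143 V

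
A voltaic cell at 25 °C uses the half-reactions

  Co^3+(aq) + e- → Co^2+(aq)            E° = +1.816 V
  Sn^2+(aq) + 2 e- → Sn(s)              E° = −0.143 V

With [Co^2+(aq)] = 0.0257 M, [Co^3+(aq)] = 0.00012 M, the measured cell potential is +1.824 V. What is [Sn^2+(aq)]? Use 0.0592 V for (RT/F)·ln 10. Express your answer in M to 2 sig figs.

The Co³⁺/Co²⁺ couple has the larger reduction potential, so it is the cathode: E°cell = +1.816 − (−0.143) = +1.959 V and n = 2.
From the Nernst equation, log Q = n(E° − E)/0.0592 = 2·(+1.959 − (+1.824))/0.0592 = 4.561.
For 2 Co^3+(aq) + Sn(s) → 2 Co^2+(aq) + Sn^2+(aq), the reaction quotient is Q = ([Co^2+(aq)]^2·[Sn^2+(aq)]) / [Co^3+(aq)]^2.
Solving for the unknown gives log [Sn^2+(aq)] = −0.101, so [Sn^2+(aq)] ≈ 0.79 M.

0.79 M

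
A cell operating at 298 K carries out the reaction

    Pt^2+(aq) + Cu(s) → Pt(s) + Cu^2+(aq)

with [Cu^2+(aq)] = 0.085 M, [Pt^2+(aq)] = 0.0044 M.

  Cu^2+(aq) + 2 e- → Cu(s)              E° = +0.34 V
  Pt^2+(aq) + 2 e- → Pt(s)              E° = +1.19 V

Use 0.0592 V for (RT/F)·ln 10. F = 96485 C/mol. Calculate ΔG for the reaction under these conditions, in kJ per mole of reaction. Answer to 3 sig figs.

−157 kJ/mol

E°cell = +1.19 − (+0.34) = +0.85 V; the balanced reaction transfers n = 2 electrons.
Here Q = [Cu^2+(aq)] / [Pt^2+(aq)] = 19.3 (log Q = 1.286), giving E = +0.85 − (0.0592/2)·(1.286) = +0.8119 V.
ΔG = −nFE = −(2)(96485)(+0.8119) J/mol = −157 kJ/mol.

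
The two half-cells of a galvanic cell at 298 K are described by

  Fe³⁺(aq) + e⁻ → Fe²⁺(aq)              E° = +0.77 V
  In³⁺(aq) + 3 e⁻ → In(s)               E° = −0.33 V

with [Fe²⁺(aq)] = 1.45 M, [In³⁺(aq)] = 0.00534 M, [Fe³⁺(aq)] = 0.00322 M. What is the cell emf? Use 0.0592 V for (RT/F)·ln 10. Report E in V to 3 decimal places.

The Fe³⁺/Fe²⁺ couple has the more positive E°, so it is the cathode; In³⁺/In is the anode.
The standard potential is +0.77 − (−0.33) = +1.10 V and the balanced reaction transfers n = 3 electrons.
For the overall reaction 3 Fe³⁺(aq) + In(s) → 3 Fe²⁺(aq) + In³⁺(aq), Q = ([Fe²⁺(aq)]^3·[In³⁺(aq)]) / [Fe³⁺(aq)]^3 = 4.88×10^5, giving log Q = 5.688.
Applying E = E° − (RT ln10/nF)·log Q gives +1.10 − (0.0592/3)(5.688) = +0.988 V.

+0.988 V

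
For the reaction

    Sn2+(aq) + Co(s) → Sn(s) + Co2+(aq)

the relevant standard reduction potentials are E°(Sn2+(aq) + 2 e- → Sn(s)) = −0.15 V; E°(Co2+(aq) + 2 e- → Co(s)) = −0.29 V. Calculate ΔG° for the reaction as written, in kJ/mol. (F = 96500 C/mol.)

In the reaction as written Sn2+(aq) is reduced, so the Sn²⁺/Sn couple is the cathode and Co²⁺/Co is the anode.
E°cell = −0.15 − (−0.29) = +0.14 V; balancing electrons gives n = 2.
ΔG° = −nFE°cell = −(2)(96500)(+0.14) J/mol = −27.0 kJ/mol.

−27.0 kJ/mol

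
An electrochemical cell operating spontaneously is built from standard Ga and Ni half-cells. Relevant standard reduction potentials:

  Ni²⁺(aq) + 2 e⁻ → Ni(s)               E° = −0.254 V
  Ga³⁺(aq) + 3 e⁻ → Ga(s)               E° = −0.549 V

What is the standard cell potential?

The Ni²⁺/Ni couple has the higher E°, so Ni ion is reduced (cathode) and Ga is oxidized (anode).
E°cell = E°(cathode) − E°(anode) = −0.254 − (−0.549) = +0.295 V.

+0.295 V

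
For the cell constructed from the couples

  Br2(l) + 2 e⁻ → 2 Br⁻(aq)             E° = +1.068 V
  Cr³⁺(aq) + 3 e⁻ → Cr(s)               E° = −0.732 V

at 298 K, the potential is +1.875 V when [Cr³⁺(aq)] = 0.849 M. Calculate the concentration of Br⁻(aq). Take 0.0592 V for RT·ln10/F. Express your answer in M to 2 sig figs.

The Br₂/Br⁻ couple has the larger reduction potential, so it is the cathode: E°cell = +1.068 − (−0.732) = +1.800 V and n = 6.
Since E = E° − (0.0592/n)·log Q, log Q = n(E° − E)/0.0592 = −7.601.
For 3 Br2(l) + 2 Cr(s) → 6 Br⁻(aq) + 2 Cr³⁺(aq), the reaction quotient is Q = [Br⁻(aq)]^6·[Cr³⁺(aq)]^2.
Solving for the unknown gives log [Br⁻(aq)] = −1.243, so [Br⁻(aq)] ≈ 0.057 M.

0.057 M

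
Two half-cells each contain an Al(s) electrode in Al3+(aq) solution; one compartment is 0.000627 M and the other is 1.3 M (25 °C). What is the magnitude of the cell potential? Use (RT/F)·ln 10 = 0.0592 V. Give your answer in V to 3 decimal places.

0.065 V

For a concentration cell E°cell = 0, since both electrodes use the same couple.
The compartment with the higher Al3+(aq) concentration (1.3 M) acts as the cathode; ions are reduced there and produced at the dilute (0.000627 M) anode.
With n = 3, Ecell = −(0.0592/3)·log([dilute]/[conc]) = −(0.0592/3)·log(0.000627/1.3) = +0.065 V.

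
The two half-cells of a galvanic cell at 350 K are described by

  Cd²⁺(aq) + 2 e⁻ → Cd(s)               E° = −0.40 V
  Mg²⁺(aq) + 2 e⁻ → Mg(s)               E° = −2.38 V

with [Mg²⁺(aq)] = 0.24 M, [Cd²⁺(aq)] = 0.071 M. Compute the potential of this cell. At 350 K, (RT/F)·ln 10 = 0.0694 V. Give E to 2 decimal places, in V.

+1.96 V

Since E°(Cd²⁺/Cd) > E°(Mg²⁺/Mg), Cd²⁺/Cd serves as the cathode.
E°cell = −0.40 − (−2.38) = +1.98 V, with n = 2 electrons transferred.
The balanced reaction is Cd²⁺(aq) + Mg(s) → Cd(s) + Mg²⁺(aq), so Q = [Mg²⁺(aq)] / [Cd²⁺(aq)] = 3.38 and log Q = 0.529.
Applying E = E° − (RT ln10/nF)·log Q gives +1.98 − (0.0694/2)(0.529) = +1.96 V.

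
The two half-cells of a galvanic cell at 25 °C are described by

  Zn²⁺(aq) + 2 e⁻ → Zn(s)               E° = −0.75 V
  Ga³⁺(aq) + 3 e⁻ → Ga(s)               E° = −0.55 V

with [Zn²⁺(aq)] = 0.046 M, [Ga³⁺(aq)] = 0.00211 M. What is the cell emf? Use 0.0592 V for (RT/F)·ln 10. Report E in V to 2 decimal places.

+0.19 V

Ga³⁺/Ga is reduced (cathode, E° = −0.55 V) and Zn²⁺/Zn is oxidized (anode).
The standard potential is −0.55 − (−0.75) = +0.20 V and the balanced reaction transfers n = 6 electrons.
Balancing gives 2 Ga³⁺(aq) + 3 Zn(s) → 2 Ga(s) + 3 Zn²⁺(aq); hence Q = [Zn²⁺(aq)]^3 / [Ga³⁺(aq)]^2 = 21.9 (log Q = 1.340).
By the Nernst equation, E = +0.20 − (0.0592/6)·(1.340) = +0.19 V.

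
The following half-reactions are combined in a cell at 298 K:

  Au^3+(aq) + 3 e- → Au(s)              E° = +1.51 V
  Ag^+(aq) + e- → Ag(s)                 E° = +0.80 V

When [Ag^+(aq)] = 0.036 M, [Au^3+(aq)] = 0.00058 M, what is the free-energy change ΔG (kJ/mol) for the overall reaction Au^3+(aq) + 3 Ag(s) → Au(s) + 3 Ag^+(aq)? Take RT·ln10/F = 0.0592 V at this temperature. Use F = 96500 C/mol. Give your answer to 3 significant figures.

−212 kJ/mol

E°cell = +1.51 − (+0.80) = +0.71 V; the balanced reaction transfers n = 3 electrons.
The reaction quotient is [Ag^+(aq)]^3 / [Au^3+(aq)] = 0.0804; by Nernst, E = +0.71 − (0.0592/3)(−1.095) = +0.7316 V.
Then ΔG = −nFE = −3 × 96500 × +0.7316 J/mol = −212 kJ/mol.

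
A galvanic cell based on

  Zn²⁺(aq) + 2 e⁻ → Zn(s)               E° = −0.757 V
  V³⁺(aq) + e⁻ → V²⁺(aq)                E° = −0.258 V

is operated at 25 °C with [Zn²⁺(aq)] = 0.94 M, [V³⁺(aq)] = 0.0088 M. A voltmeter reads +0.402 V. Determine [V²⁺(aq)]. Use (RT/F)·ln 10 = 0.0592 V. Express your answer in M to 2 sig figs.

The V³⁺/V²⁺ couple has the larger reduction potential, so it is the cathode: E°cell = −0.258 − (−0.757) = +0.499 V and n = 2.
Since E = E° − (0.0592/n)·log Q, log Q = n(E° − E)/0.0592 = 3.277.
The balanced reaction is 2 V³⁺(aq) + Zn(s) → 2 V²⁺(aq) + Zn²⁺(aq), so Q = ([V²⁺(aq)]^2·[Zn²⁺(aq)]) / [V³⁺(aq)]^2.
Isolating [V²⁺(aq)] in Q = 10^{3.277} yields log [V²⁺(aq)] = −0.404, i.e. 0.39 M.

0.39 M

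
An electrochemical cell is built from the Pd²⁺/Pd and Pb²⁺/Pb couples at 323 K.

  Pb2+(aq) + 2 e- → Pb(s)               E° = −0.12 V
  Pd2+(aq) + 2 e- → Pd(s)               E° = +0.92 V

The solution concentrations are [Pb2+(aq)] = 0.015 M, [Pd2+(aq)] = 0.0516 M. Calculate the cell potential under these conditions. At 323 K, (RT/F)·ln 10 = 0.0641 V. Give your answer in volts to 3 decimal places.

Pd²⁺/Pd is reduced (cathode, E° = +0.92 V) and Pb²⁺/Pb is oxidized (anode).
E°cell = E°cat − E°an = +0.92 − (−0.12) = +1.04 V; n = 2.
Balancing gives Pd2+(aq) + Pb(s) → Pd(s) + Pb2+(aq); hence Q = [Pb2+(aq)] / [Pd2+(aq)] = 0.291 (log Q = −0.537).
E = E° − (0.0641/n)·log Q = +1.04 − (0.0641/2)(−0.537) = +1.057 V.

+1.057 V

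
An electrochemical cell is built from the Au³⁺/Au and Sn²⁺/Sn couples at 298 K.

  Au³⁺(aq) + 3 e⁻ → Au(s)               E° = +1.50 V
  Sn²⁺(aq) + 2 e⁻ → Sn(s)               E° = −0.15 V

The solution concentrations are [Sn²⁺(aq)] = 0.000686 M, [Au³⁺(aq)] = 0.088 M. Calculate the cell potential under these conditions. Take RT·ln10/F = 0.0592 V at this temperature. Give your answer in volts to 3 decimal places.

+1.723 V

The Au³⁺/Au couple has the more positive E°, so it is the cathode; Sn²⁺/Sn is the anode.
E°cell = E°cat − E°an = +1.50 − (−0.15) = +1.65 V; n = 6.
For the overall reaction 2 Au³⁺(aq) + 3 Sn(s) → 2 Au(s) + 3 Sn²⁺(aq), Q = [Sn²⁺(aq)]^3 / [Au³⁺(aq)]^2 = 4.17×10^−8, giving log Q = −7.380.
Applying E = E° − (RT ln10/nF)·log Q gives +1.65 − (0.0592/6)(−7.380) = +1.723 V.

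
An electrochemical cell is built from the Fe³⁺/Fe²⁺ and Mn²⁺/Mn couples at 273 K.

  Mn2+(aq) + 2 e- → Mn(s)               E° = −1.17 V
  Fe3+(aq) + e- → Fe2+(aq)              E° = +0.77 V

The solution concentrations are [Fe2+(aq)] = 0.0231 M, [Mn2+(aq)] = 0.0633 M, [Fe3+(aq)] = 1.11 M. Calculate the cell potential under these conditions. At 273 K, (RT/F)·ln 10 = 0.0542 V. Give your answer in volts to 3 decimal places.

+2.064 V

Since E°(Fe³⁺/Fe²⁺) > E°(Mn²⁺/Mn), Fe³⁺/Fe²⁺ serves as the cathode.
E°cell = E°cat − E°an = +0.77 − (−1.17) = +1.94 V; n = 2.
For the overall reaction 2 Fe3+(aq) + Mn(s) → 2 Fe2+(aq) + Mn2+(aq), Q = ([Fe2+(aq)]^2·[Mn2+(aq)]) / [Fe3+(aq)]^2 = 2.74×10^−5, giving log Q = −4.562.
Applying E = E° − (RT ln10/nF)·log Q gives +1.94 − (0.0542/2)(−4.562) = +2.064 V.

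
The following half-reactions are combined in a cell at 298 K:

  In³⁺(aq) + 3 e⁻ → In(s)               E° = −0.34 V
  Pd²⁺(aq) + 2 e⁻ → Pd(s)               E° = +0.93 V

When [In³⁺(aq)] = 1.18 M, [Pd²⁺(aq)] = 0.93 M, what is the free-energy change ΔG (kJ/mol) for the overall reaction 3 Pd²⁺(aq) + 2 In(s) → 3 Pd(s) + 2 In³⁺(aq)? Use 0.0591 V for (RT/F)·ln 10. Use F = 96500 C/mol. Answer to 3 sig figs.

E°cell = +0.93 − (−0.34) = +1.27 V; the balanced reaction transfers n = 6 electrons.
The reaction quotient is [In³⁺(aq)]^2 / [Pd²⁺(aq)]^3 = 1.73; by Nernst, E = +1.27 − (0.0591/6)(0.238) = +1.2677 V.
Finally ΔG = −nFE = −(6)(96500 C/mol)(+1.2677 V) = −734 kJ/mol.

−734 kJ/mol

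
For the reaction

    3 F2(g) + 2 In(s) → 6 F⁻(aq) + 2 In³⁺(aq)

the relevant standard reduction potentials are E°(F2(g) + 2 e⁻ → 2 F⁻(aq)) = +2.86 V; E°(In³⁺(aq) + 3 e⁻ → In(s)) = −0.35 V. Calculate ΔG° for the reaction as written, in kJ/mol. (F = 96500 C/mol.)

In the reaction as written F2(g) is reduced, so the F₂/F⁻ couple is the cathode and In³⁺/In is the anode.
E°cell = +2.86 − (−0.35) = +3.21 V; balancing electrons gives n = 6.
ΔG° = −nFE°cell = −(6)(96500)(+3.21) J/mol = −1859 kJ/mol.

−1859 kJ/mol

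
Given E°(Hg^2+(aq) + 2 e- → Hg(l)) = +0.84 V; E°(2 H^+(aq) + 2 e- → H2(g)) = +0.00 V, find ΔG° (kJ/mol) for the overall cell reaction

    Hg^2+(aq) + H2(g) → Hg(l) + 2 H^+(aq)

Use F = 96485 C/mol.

−162 kJ/mol

In the reaction as written Hg^2+(aq) is reduced, so the Hg²⁺/Hg couple is the cathode and 2H⁺/H₂ is the anode.
E°cell = +0.84 − (+0.00) = +0.84 V; balancing electrons gives n = 2.
ΔG° = −nFE°cell = −(2)(96485)(+0.84) J/mol = −162 kJ/mol.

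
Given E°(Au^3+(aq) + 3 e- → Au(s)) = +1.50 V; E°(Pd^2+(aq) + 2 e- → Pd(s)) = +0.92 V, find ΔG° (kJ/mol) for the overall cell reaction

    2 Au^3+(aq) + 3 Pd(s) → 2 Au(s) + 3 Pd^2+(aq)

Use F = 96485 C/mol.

−336 kJ/mol

In the reaction as written Au^3+(aq) is reduced, so the Au³⁺/Au couple is the cathode and Pd²⁺/Pd is the anode.
E°cell = +1.50 − (+0.92) = +0.58 V; balancing electrons gives n = 6.
ΔG° = −nFE°cell = −(6)(96485)(+0.58) J/mol = −336 kJ/mol.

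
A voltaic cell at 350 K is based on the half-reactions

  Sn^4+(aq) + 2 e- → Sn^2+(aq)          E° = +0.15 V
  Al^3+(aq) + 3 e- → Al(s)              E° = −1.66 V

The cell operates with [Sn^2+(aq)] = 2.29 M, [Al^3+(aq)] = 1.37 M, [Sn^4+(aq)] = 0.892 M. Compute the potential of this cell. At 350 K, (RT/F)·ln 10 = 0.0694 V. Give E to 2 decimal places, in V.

Since E°(Sn⁴⁺/Sn²⁺) > E°(Al³⁺/Al), Sn⁴⁺/Sn²⁺ serves as the cathode.
E°cell = +0.15 − (−1.66) = +1.81 V, with n = 6 electrons transferred.
The balanced reaction is 3 Sn^4+(aq) + 2 Al(s) → 3 Sn^2+(aq) + 2 Al^3+(aq), so Q = ([Sn^2+(aq)]^3·[Al^3+(aq)]^2) / [Sn^4+(aq)]^3 = 31.8 and log Q = 1.502.
E = E° − (0.0694/n)·log Q = +1.81 − (0.0694/6)(1.502) = +1.79 V.

+1.79 V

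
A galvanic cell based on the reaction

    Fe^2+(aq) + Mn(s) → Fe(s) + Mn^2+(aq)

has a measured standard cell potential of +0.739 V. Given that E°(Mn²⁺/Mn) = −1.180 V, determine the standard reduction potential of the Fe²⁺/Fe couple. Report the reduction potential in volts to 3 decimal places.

In the reaction as written the Fe²⁺/Fe couple is reduced (cathode) and Mn²⁺/Mn is oxidized (anode), so E°cell = E°(Fe²⁺/Fe) − E°(Mn²⁺/Mn).
E°(Fe²⁺/Fe) = E°cell + E°(anode) = +0.739 + (−1.180) = −0.441 V.

−0.441 V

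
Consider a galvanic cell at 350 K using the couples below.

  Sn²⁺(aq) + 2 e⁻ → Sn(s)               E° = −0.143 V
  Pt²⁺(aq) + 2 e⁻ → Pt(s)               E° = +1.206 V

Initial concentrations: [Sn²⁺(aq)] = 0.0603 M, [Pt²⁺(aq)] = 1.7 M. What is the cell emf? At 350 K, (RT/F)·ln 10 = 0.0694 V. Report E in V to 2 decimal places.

Pt²⁺/Pt is reduced (cathode, E° = +1.206 V) and Sn²⁺/Sn is oxidized (anode).
E°cell = +1.206 − (−0.143) = +1.349 V, with n = 2 electrons transferred.
For the overall reaction Pt²⁺(aq) + Sn(s) → Pt(s) + Sn²⁺(aq), Q = [Sn²⁺(aq)] / [Pt²⁺(aq)] = 0.0355, giving log Q = −1.450.
E = E° − (0.0694/n)·log Q = +1.349 − (0.0694/2)(−1.450) = +1.40 V.

+1.40 V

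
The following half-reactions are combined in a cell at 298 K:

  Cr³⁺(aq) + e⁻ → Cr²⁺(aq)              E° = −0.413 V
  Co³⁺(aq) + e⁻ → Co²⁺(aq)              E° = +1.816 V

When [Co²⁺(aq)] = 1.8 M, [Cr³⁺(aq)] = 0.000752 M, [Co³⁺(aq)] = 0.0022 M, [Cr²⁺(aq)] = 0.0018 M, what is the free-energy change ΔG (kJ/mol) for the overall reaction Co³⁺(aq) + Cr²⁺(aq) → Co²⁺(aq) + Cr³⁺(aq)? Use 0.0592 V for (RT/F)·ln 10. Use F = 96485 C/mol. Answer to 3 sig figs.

The standard cell potential is +1.816 − (−0.413) = +2.229 V, with n = 1 electron in the balanced equation.
Here Q = ([Co²⁺(aq)]·[Cr³⁺(aq)]) / ([Co³⁺(aq)]·[Cr²⁺(aq)]) = 342 (log Q = 2.534), giving E = +2.229 − (0.0592/1)·(2.534) = +2.0790 V.
ΔG = −nFE = −(1)(96485)(+2.0790) J/mol = −201 kJ/mol.

−201 kJ/mol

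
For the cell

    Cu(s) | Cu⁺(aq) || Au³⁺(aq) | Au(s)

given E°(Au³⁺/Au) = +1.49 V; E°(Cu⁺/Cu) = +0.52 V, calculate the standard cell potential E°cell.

+0.97 V

By convention the left-hand electrode in cell notation is the anode (oxidation) and the right-hand electrode is the cathode (reduction).
E°cell = E°(right) − E°(left) = +1.49 − (+0.52) = +0.97 V.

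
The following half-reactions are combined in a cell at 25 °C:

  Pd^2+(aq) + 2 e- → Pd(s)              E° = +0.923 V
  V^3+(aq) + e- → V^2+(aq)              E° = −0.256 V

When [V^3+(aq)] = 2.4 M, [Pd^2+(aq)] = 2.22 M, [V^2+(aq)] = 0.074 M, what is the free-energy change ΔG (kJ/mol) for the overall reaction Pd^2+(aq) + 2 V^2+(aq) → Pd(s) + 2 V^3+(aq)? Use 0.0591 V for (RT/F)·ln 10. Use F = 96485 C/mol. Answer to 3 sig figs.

E°cell = +0.923 − (−0.256) = +1.179 V; the balanced reaction transfers n = 2 electrons.
Q = [V^3+(aq)]^2 / ([Pd^2+(aq)]·[V^2+(aq)]^2) = 474, so log Q = 2.676 and E = +1.179 − (0.0591/2)(2.676) = +1.0999 V.
ΔG = −nFE = −(2)(96485)(+1.0999) J/mol = −212 kJ/mol.

−212 kJ/mol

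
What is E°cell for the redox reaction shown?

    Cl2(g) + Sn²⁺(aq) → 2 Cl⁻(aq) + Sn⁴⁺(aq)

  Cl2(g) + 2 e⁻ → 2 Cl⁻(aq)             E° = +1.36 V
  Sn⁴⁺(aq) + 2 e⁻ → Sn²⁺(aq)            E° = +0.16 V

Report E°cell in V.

In the reaction as written, Cl2(g) is reduced (cathode) and Sn⁴⁺(aq) is produced by oxidation at the anode.
E°cell = E°(cathode) − E°(anode) = +1.36 − (+0.16) = +1.20 V.

+1.20 V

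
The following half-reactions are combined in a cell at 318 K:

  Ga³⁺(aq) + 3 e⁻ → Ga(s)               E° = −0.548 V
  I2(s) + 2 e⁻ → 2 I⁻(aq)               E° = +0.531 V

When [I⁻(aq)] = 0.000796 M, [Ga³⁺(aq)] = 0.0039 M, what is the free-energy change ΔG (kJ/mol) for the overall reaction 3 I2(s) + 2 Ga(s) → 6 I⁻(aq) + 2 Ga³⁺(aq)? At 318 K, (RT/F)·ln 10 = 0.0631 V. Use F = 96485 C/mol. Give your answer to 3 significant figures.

With I₂/I⁻ reduced at the cathode, E°cell = +0.531 − (−0.548) = +1.079 V and n = 6.
The reaction quotient is [I⁻(aq)]^6·[Ga³⁺(aq)]^2 = 3.87×10^−24; by Nernst, E = +1.079 − (0.0631/6)(−23.412) = +1.3252 V.
Finally ΔG = −nFE = −(6)(96485 C/mol)(+1.3252 V) = −767 kJ/mol.

−767 kJ/mol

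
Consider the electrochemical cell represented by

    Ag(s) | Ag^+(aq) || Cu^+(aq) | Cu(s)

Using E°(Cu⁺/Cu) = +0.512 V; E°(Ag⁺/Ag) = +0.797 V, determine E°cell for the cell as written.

−0.285 V

By convention the left-hand electrode in cell notation is the anode (oxidation) and the right-hand electrode is the cathode (reduction).
E°cell = E°(right) − E°(left) = +0.512 − (+0.797) = −0.285 V.
The negative sign shows that, as written, the cell would require an external voltage to drive the reaction.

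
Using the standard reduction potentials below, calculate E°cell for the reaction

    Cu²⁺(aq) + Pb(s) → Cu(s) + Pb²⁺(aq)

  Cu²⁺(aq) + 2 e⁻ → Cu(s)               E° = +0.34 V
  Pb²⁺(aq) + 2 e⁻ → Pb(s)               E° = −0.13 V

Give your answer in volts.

+0.47 V

In the reaction as written, Cu²⁺(aq) is reduced (cathode) and Pb²⁺(aq) is produced by oxidation at the anode.
E°cell = E°(cathode) − E°(anode) = +0.34 − (−0.13) = +0.47 V.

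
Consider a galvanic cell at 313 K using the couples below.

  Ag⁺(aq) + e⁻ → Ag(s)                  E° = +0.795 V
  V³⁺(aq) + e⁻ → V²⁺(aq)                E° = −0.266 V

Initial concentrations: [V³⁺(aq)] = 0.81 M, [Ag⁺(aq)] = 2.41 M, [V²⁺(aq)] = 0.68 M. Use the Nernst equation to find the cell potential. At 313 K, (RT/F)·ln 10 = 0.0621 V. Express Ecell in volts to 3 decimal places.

+1.080 V

Ag⁺/Ag is reduced (cathode, E° = +0.795 V) and V³⁺/V²⁺ is oxidized (anode).
E°cell = +0.795 − (−0.266) = +1.061 V, with n = 1 electron transferred.
Balancing gives Ag⁺(aq) + V²⁺(aq) → Ag(s) + V³⁺(aq); hence Q = [V³⁺(aq)] / ([Ag⁺(aq)]·[V²⁺(aq)]) = 0.494 (log Q = −0.306).
By the Nernst equation, E = +1.061 − (0.0621/1)·(−0.306) = +1.080 V.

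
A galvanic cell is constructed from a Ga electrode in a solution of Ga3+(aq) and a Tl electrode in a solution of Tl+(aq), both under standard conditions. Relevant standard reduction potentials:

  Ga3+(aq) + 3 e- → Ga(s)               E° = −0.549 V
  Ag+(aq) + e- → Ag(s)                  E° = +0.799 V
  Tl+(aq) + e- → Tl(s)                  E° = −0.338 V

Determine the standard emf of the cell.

The Tl⁺/Tl couple has the higher E°, so Tl ion is reduced (cathode) and Ga is oxidized (anode).
E°cell = E°(cathode) − E°(anode) = −0.338 − (−0.549) = +0.211 V.

+0.211 V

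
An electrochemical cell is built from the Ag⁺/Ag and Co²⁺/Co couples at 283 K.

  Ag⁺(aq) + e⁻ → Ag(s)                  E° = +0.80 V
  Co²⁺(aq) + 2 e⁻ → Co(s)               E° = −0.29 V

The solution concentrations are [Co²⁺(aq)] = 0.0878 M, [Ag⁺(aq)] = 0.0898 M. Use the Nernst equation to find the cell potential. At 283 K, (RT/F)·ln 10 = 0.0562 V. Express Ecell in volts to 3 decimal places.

Ag⁺/Ag is reduced (cathode, E° = +0.80 V) and Co²⁺/Co is oxidized (anode).
The standard potential is +0.80 − (−0.29) = +1.09 V and the balanced reaction transfers n = 2 electrons.
The balanced reaction is 2 Ag⁺(aq) + Co(s) → 2 Ag(s) + Co²⁺(aq), so Q = [Co²⁺(aq)] / [Ag⁺(aq)]^2 = 10.9 and log Q = 1.037.
E = E° − (0.0562/n)·log Q = +1.09 − (0.0562/2)(1.037) = +1.061 V.

+1.061 V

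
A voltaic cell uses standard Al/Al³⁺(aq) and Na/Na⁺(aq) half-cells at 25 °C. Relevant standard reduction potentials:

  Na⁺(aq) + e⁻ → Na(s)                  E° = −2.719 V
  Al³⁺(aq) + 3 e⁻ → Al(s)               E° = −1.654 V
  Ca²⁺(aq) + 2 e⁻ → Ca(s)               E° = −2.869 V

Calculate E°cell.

The Al³⁺/Al couple has the higher E°, so Al ion is reduced (cathode) and Na is oxidized (anode).
E°cell = E°(cathode) − E°(anode) = −1.654 − (−2.719) = +1.065 V.

+1.065 V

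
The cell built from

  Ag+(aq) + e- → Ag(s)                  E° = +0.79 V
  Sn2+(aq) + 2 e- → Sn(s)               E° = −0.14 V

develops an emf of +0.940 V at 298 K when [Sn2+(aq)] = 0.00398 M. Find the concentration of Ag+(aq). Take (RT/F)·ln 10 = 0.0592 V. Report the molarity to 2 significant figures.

With Ag⁺/Ag at the cathode and Sn²⁺/Sn at the anode, E°cell = +0.79 − (−0.14) = +0.93 V (n = 2).
From the Nernst equation, log Q = n(E° − E)/0.0592 = 2·(+0.93 − (+0.940))/0.0592 = −0.338.
For 2 Ag+(aq) + Sn(s) → 2 Ag(s) + Sn2+(aq), the reaction quotient is Q = [Sn2+(aq)] / [Ag+(aq)]^2.
Solving for the unknown gives log [Ag+(aq)] = −1.031, so [Ag+(aq)] ≈ 0.093 M.

0.093 M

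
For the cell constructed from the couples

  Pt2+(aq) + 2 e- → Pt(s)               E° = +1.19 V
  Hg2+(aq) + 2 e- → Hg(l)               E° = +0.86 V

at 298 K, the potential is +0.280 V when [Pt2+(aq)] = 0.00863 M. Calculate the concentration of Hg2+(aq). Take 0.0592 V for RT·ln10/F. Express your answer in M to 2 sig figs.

With Pt²⁺/Pt at the cathode and Hg²⁺/Hg at the anode, E°cell = +1.19 − (+0.86) = +0.33 V (n = 2).
Rearranging E = E° − (0.0592/n)·log Q gives log Q = 2(+0.33 − (+0.280))/0.0592 = 1.689.
Balancing electrons gives Pt2+(aq) + Hg(l) → Pt(s) + Hg2+(aq); thus Q = [Hg2+(aq)] / [Pt2+(aq)].
Substituting the known concentrations and solving, log [Hg2+(aq)] = −0.375 and [Hg2+(aq)] = 0.42 M.

0.42 M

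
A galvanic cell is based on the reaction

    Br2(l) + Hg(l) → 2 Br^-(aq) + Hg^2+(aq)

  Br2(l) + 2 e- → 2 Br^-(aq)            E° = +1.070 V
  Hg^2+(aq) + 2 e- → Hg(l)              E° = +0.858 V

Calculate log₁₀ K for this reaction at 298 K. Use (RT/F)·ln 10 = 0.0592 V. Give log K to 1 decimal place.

log K = 7.2

The Br₂/Br⁻ couple is reduced (cathode); E°cell = +1.070 − (+0.858) = +0.212 V with n = 2.
At equilibrium E = 0, so log K = nE°cell / 0.0592 = (2)(+0.212) / 0.0592 = 7.2.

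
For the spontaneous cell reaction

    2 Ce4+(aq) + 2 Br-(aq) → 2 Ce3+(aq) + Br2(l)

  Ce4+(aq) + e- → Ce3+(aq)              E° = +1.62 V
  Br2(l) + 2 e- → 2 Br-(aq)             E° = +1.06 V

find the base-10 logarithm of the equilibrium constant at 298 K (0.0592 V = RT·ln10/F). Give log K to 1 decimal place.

log K = 18.9

The Ce⁴⁺/Ce³⁺ couple is reduced (cathode); E°cell = +1.62 − (+1.06) = +0.56 V with n = 2.
At equilibrium E = 0, so log K = nE°cell / 0.0592 = (2)(+0.56) / 0.0592 = 18.9.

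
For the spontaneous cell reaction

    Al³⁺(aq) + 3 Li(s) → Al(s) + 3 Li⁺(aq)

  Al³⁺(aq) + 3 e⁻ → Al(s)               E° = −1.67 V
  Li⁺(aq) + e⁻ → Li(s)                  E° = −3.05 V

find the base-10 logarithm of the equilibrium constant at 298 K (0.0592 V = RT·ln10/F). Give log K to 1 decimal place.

log K = 69.9

The Al³⁺/Al couple is reduced (cathode); E°cell = −1.67 − (−3.05) = +1.38 V with n = 3.
At equilibrium E = 0, so log K = nE°cell / 0.0592 = (3)(+1.38) / 0.0592 = 69.9.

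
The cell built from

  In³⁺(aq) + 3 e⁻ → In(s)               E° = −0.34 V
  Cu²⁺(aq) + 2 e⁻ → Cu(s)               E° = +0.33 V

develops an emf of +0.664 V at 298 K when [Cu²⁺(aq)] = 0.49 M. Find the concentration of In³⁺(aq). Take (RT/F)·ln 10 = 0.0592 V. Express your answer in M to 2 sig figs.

0.69 M

With Cu²⁺/Cu at the cathode and In³⁺/In at the anode, E°cell = +0.33 − (−0.34) = +0.67 V (n = 6).
Since E = E° − (0.0592/n)·log Q, log Q = n(E° − E)/0.0592 = 0.608.
Balancing electrons gives 3 Cu²⁺(aq) + 2 In(s) → 3 Cu(s) + 2 In³⁺(aq); thus Q = [In³⁺(aq)]^2 / [Cu²⁺(aq)]^3.
Substituting the known concentrations and solving, log [In³⁺(aq)] = −0.161 and [In³⁺(aq)] = 0.69 M.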